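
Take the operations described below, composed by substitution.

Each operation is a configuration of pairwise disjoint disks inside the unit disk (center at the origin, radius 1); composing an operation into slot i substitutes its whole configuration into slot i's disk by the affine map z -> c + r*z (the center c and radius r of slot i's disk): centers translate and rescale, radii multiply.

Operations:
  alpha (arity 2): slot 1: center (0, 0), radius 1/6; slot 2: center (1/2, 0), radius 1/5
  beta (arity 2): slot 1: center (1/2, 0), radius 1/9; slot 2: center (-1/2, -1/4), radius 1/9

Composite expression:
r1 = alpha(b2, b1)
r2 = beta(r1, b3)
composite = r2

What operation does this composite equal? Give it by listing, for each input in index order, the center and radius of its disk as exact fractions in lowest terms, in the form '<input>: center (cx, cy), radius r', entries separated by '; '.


b1: center (5/9, 0), radius 1/45; b2: center (1/2, 0), radius 1/54; b3: center (-1/2, -1/4), radius 1/9

Each b-disk chains the slot maps above it in beta; radii multiply.
input b2: composing its 2 substitution steps yields center (1/2, 0), radius 1/54
input b1: composing its 2 substitution steps yields center (5/9, 0), radius 1/45
input b3: composing its 1 substitution step yields center (-1/2, -1/4), radius 1/9


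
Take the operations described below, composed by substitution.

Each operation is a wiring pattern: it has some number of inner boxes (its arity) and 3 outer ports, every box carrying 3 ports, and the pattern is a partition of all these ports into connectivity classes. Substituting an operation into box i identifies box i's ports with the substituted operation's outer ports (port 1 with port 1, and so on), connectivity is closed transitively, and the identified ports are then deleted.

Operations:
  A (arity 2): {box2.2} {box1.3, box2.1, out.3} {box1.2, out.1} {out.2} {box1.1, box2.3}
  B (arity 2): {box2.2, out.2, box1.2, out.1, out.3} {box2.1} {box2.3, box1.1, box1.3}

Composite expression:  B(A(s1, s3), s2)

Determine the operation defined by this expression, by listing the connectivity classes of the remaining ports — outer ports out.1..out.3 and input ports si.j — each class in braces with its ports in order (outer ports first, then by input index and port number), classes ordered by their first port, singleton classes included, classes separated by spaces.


Reachability decides: close wires over B-identified ports.
A over (s1, s3) gives {out.1, s1.2} {out.2} {out.3, s1.3, s3.1} {s1.1, s3.3} {s3.2}, out.j being that stage's outer ports
B over (s1, s3, s2) gives {out.1, out.2, out.3, s2.2} {s1.1, s3.3} {s1.2, s1.3, s2.3, s3.1} {s2.1} {s3.2}, out.j being that stage's outer ports

{out.1, out.2, out.3, s2.2} {s1.1, s3.3} {s1.2, s1.3, s2.3, s3.1} {s2.1} {s3.2}


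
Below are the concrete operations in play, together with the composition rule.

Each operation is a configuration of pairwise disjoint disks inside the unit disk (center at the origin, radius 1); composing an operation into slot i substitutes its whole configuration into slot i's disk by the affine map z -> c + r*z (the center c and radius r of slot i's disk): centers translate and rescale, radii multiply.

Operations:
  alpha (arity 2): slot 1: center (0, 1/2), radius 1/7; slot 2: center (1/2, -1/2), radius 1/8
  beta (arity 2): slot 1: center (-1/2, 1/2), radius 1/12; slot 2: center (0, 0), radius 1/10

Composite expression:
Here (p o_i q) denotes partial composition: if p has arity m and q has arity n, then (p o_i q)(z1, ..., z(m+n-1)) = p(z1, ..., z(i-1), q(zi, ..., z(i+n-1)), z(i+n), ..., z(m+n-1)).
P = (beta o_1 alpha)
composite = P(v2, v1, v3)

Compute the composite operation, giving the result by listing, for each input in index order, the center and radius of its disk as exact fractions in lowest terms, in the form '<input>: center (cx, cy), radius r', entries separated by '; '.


v1: center (-11/24, 11/24), radius 1/96; v2: center (-1/2, 13/24), radius 1/84; v3: center (0, 0), radius 1/10

Nesting under beta composes maps z -> c + r*z down each v-path.
for v2, the 2-step affine chain lands on center (-1/2, 13/24), radius 1/84
for v1, the 2-step affine chain lands on center (-11/24, 11/24), radius 1/96
for v3, the 1-step affine chain lands on center (0, 0), radius 1/10


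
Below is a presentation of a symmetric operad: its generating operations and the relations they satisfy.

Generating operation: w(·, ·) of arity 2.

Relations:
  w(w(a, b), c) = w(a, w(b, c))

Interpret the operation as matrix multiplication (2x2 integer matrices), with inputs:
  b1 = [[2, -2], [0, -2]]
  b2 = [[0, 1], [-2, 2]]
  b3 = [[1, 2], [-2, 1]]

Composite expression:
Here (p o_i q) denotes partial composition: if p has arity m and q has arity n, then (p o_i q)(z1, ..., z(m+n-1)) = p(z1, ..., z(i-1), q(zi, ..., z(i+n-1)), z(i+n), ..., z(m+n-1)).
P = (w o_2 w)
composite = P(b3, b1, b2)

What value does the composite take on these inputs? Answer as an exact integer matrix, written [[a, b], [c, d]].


[[12, -10], [-4, 0]]

w(b1, b2) = [[4, -2], [4, -4]]
w(b3, w(b1, b2)) = [[12, -10], [-4, 0]]


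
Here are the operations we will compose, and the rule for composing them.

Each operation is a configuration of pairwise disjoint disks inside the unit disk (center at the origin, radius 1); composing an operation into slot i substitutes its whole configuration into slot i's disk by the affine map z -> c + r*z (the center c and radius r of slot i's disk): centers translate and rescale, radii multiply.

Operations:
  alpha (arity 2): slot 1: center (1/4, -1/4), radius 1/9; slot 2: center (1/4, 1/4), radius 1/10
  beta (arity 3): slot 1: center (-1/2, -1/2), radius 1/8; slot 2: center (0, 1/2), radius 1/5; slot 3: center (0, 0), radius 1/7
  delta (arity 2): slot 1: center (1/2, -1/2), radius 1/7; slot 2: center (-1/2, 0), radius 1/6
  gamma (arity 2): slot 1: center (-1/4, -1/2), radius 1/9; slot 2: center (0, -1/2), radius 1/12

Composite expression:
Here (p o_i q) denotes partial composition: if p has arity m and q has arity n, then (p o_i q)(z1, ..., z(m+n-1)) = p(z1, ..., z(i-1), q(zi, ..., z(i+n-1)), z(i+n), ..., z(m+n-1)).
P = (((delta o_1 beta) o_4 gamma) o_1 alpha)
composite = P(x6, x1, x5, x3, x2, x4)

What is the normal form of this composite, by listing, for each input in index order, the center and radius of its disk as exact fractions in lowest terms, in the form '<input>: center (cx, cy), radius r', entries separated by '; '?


Each x-disk chains the slot maps above it in delta; radii multiply.
x6: after 3 affine steps, its disk has center (97/224, -129/224), radius 1/504
x1: after 3 affine steps, its disk has center (97/224, -127/224), radius 1/560
x5: after 2 affine steps, its disk has center (1/2, -3/7), radius 1/35
x3: after 2 affine steps, its disk has center (1/2, -1/2), radius 1/49
x2: after 2 affine steps, its disk has center (-13/24, -1/12), radius 1/54
x4: after 2 affine steps, its disk has center (-1/2, -1/12), radius 1/72

x1: center (97/224, -127/224), radius 1/560; x2: center (-13/24, -1/12), radius 1/54; x3: center (1/2, -1/2), radius 1/49; x4: center (-1/2, -1/12), radius 1/72; x5: center (1/2, -3/7), radius 1/35; x6: center (97/224, -129/224), radius 1/504


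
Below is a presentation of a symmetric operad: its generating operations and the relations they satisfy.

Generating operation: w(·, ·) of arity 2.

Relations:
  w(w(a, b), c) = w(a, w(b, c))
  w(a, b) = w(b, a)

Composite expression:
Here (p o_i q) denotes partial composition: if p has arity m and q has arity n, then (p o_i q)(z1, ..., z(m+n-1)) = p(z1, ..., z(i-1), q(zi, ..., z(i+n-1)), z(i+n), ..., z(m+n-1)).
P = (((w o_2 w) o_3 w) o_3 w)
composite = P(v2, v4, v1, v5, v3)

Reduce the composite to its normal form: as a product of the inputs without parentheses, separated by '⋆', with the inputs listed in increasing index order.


v1 ⋆ v2 ⋆ v3 ⋆ v4 ⋆ v5

With w associative and commutative, the v-input set is all that matters.
w(v1, v5) linearizes to v1 ⋆ v5
w(w(v1, v5), v3) linearizes to v1 ⋆ v5 ⋆ v3
w(v4, w(w(v1, v5), v3)) linearizes to v4 ⋆ v1 ⋆ v5 ⋆ v3
w(v2, w(v4, w(w(v1, v5), v3))) linearizes to v2 ⋆ v4 ⋆ v1 ⋆ v5 ⋆ v3
sorting the factors by input index: v1 ⋆ v2 ⋆ v3 ⋆ v4 ⋆ v5


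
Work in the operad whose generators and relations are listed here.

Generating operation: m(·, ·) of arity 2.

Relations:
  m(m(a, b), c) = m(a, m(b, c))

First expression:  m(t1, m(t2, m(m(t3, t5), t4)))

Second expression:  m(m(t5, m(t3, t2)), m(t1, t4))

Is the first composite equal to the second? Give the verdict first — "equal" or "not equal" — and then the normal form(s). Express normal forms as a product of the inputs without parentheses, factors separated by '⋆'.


not equal; the first gives t1 ⋆ t2 ⋆ t3 ⋆ t5 ⋆ t4 and the second t5 ⋆ t3 ⋆ t2 ⋆ t1 ⋆ t4

Normal form of the first expression: t1 ⋆ t2 ⋆ t3 ⋆ t5 ⋆ t4
Normal form of the second expression: t5 ⋆ t3 ⋆ t2 ⋆ t1 ⋆ t4
They disagree, so not equal.


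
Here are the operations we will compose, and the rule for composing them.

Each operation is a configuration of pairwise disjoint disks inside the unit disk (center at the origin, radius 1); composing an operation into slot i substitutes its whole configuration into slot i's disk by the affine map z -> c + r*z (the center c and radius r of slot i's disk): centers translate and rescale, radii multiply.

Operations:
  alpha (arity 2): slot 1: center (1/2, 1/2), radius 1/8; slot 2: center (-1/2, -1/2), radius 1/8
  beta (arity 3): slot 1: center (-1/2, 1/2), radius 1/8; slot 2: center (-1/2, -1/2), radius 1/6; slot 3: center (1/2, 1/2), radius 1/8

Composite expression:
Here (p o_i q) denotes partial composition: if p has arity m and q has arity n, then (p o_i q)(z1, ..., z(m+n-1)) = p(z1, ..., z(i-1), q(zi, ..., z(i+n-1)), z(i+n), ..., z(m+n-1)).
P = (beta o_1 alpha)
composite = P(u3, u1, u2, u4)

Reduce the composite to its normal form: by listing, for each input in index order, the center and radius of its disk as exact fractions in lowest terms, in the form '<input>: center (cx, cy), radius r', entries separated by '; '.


Nesting under beta composes maps z -> c + r*z down each u-path.
u3: after 2 affine steps, its disk has center (-7/16, 9/16), radius 1/64
u1: after 2 affine steps, its disk has center (-9/16, 7/16), radius 1/64
u2: after 1 affine step, its disk has center (-1/2, -1/2), radius 1/6
u4: after 1 affine step, its disk has center (1/2, 1/2), radius 1/8

u1: center (-9/16, 7/16), radius 1/64; u2: center (-1/2, -1/2), radius 1/6; u3: center (-7/16, 9/16), radius 1/64; u4: center (1/2, 1/2), radius 1/8


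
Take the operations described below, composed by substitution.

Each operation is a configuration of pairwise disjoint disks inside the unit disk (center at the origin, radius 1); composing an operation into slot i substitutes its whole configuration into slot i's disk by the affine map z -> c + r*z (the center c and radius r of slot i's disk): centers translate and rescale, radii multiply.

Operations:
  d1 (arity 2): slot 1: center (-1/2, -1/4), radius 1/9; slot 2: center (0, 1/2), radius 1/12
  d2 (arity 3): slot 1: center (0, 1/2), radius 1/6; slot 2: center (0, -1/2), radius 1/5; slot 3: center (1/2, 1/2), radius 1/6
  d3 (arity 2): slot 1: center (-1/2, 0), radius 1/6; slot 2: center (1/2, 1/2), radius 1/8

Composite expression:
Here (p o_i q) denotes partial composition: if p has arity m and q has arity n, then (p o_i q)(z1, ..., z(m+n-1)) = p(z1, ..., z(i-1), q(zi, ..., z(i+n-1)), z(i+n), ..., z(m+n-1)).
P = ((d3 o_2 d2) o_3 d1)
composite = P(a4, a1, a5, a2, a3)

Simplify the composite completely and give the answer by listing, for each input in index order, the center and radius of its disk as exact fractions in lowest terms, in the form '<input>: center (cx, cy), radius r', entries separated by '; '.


Below d3, radii multiply path by path; the a-disk centers shift.
input a4: composing its 1 substitution step yields center (-1/2, 0), radius 1/6
input a1: composing its 2 substitution steps yields center (1/2, 9/16), radius 1/48
input a5: composing its 3 substitution steps yields center (39/80, 69/160), radius 1/360
input a2: composing its 3 substitution steps yields center (1/2, 9/20), radius 1/480
input a3: composing its 2 substitution steps yields center (9/16, 9/16), radius 1/48

a1: center (1/2, 9/16), radius 1/48; a2: center (1/2, 9/20), radius 1/480; a3: center (9/16, 9/16), radius 1/48; a4: center (-1/2, 0), radius 1/6; a5: center (39/80, 69/160), radius 1/360


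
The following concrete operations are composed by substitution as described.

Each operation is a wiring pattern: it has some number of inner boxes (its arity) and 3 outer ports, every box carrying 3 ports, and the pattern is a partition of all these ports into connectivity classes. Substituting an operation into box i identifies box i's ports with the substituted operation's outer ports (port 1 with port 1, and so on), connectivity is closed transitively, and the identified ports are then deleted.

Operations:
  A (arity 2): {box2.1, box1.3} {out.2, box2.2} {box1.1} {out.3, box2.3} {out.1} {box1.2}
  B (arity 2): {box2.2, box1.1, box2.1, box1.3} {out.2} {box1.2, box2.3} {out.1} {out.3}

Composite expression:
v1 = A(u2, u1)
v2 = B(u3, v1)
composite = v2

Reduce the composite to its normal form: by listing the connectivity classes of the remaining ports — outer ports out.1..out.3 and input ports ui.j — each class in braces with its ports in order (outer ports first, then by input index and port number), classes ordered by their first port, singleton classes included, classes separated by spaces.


{out.1} {out.2} {out.3} {u1.1, u2.3} {u1.2, u3.1, u3.3} {u1.3, u3.2} {u2.1} {u2.2}

After gluing at B, chains via deleted ports link the u-ports.
the subtree at A composes to {out.1} {out.2, u1.2} {out.3, u1.3} {u1.1, u2.3} {u2.1} {u2.2} on (u2, u1); out.j = own outer ports
the subtree at B composes to {out.1} {out.2} {out.3} {u1.1, u2.3} {u1.2, u3.1, u3.3} {u1.3, u3.2} {u2.1} {u2.2} on (u3, u2, u1); out.j = own outer ports


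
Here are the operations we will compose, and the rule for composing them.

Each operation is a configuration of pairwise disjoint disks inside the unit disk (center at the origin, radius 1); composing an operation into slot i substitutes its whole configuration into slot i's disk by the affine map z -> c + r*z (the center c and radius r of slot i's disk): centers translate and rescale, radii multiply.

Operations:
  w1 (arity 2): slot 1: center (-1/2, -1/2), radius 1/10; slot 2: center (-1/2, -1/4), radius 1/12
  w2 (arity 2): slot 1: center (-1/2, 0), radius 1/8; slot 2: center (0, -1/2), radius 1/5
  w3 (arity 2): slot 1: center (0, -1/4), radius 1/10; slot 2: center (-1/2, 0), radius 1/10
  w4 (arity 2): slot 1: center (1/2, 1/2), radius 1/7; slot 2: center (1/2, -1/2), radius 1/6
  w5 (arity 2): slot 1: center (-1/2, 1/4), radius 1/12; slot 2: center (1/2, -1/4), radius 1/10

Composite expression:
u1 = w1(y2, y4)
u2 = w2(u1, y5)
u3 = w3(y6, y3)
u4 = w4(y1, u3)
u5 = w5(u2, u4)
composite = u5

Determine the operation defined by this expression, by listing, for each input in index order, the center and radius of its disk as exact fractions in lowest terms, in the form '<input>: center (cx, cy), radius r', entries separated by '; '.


y1: center (11/20, -1/5), radius 1/70; y2: center (-35/64, 47/192), radius 1/960; y3: center (13/24, -3/10), radius 1/600; y4: center (-35/64, 95/384), radius 1/1152; y5: center (-1/2, 5/24), radius 1/60; y6: center (11/20, -73/240), radius 1/600


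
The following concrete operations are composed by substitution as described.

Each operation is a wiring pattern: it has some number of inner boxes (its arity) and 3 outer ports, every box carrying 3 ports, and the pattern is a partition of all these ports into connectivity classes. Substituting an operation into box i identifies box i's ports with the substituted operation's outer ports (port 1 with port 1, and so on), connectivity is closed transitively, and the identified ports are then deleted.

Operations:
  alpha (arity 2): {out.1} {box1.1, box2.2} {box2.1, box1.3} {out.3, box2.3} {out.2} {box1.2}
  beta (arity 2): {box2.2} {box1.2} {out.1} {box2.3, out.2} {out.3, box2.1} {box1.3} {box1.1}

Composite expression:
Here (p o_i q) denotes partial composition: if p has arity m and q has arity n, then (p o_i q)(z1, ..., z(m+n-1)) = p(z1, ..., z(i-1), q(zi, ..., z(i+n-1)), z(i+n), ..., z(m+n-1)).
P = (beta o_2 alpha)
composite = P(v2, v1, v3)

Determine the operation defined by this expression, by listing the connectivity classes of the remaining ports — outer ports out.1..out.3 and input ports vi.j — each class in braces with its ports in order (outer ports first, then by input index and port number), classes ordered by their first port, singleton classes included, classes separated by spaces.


{out.1} {out.2, v3.3} {out.3} {v1.1, v3.2} {v1.2} {v1.3, v3.1} {v2.1} {v2.2} {v2.3}

Treat the ports identified at beta as solder joints: merge, then drop.
the subtree at alpha composes to {out.1} {out.2} {out.3, v3.3} {v1.1, v3.2} {v1.2} {v1.3, v3.1} on (v1, v3); out.j = own outer ports
the subtree at beta composes to {out.1} {out.2, v3.3} {out.3} {v1.1, v3.2} {v1.2} {v1.3, v3.1} {v2.1} {v2.2} {v2.3} on (v2, v1, v3); out.j = own outer ports


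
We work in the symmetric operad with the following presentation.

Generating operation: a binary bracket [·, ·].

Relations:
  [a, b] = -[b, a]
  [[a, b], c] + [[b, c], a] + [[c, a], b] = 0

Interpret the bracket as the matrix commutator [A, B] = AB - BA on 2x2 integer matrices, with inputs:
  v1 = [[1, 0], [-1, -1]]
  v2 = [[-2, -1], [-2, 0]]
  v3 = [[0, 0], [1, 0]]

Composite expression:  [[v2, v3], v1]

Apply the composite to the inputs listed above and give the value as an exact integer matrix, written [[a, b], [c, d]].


[[0, 0], [2, 0]]


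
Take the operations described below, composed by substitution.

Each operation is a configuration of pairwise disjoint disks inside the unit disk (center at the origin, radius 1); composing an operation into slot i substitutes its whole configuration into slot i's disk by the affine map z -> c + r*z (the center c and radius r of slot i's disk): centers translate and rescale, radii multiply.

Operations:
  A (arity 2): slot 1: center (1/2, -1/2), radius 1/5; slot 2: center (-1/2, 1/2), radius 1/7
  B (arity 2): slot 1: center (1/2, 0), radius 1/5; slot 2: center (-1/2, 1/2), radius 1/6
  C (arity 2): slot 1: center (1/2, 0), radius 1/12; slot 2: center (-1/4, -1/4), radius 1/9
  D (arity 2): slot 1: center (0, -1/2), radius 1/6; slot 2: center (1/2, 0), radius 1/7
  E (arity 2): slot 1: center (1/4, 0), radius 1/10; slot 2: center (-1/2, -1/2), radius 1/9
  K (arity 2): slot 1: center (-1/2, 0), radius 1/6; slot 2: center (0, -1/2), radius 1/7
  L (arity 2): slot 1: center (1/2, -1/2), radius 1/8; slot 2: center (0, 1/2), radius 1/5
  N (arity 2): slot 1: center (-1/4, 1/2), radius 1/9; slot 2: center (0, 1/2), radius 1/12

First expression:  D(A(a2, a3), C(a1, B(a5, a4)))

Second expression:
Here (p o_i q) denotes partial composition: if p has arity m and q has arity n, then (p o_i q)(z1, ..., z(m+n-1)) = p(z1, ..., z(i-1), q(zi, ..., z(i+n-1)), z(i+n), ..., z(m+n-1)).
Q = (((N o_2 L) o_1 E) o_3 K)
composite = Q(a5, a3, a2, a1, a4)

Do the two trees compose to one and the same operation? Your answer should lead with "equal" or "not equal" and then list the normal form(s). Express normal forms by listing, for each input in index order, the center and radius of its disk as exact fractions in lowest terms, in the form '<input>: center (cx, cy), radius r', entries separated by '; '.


not equal: they reduce to a1: center (4/7, 0), radius 1/84; a2: center (1/12, -7/12), radius 1/30; a3: center (-1/12, -5/12), radius 1/42; a4: center (115/252, -1/36), radius 1/378; a5: center (17/36, -1/28), radius 1/315 and a1: center (1/24, 29/64), radius 1/672; a2: center (7/192, 11/24), radius 1/576; a3: center (-11/36, 4/9), radius 1/81; a4: center (0, 13/24), radius 1/60; a5: center (-2/9, 1/2), radius 1/90

Reducing the first expression gives a1: center (4/7, 0), radius 1/84; a2: center (1/12, -7/12), radius 1/30; a3: center (-1/12, -5/12), radius 1/42; a4: center (115/252, -1/36), radius 1/378; a5: center (17/36, -1/28), radius 1/315
Reducing the second expression gives a1: center (1/24, 29/64), radius 1/672; a2: center (7/192, 11/24), radius 1/576; a3: center (-11/36, 4/9), radius 1/81; a4: center (0, 13/24), radius 1/60; a5: center (-2/9, 1/2), radius 1/90
They disagree, so not equal.


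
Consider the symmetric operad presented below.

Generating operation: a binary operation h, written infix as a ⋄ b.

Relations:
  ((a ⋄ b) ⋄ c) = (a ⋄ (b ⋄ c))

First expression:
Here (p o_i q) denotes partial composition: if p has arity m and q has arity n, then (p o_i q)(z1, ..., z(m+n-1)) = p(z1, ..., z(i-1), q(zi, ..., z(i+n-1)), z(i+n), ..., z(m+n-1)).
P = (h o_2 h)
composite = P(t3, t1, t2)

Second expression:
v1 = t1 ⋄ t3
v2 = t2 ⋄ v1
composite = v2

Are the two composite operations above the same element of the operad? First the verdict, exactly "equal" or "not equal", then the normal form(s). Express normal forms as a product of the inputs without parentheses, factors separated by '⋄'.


Reducing the first expression gives t3 ⋄ t1 ⋄ t2
Reducing the second expression gives t2 ⋄ t1 ⋄ t3
Distinct normal forms: not equal.

not equal; the first gives t3 ⋄ t1 ⋄ t2 and the second t2 ⋄ t1 ⋄ t3


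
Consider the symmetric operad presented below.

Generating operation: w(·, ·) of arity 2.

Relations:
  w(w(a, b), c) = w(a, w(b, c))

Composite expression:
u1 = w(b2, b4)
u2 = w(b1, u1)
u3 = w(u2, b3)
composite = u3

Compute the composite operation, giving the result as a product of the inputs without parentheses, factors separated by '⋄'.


Associativity of w dissolves the nesting; only the b-input order survives.
w(b2, b4) linearizes to b2 ⋄ b4
w(b1, w(b2, b4)) linearizes to b1 ⋄ b2 ⋄ b4
w(w(b1, w(b2, b4)), b3) linearizes to b1 ⋄ b2 ⋄ b4 ⋄ b3

b1 ⋄ b2 ⋄ b4 ⋄ b3


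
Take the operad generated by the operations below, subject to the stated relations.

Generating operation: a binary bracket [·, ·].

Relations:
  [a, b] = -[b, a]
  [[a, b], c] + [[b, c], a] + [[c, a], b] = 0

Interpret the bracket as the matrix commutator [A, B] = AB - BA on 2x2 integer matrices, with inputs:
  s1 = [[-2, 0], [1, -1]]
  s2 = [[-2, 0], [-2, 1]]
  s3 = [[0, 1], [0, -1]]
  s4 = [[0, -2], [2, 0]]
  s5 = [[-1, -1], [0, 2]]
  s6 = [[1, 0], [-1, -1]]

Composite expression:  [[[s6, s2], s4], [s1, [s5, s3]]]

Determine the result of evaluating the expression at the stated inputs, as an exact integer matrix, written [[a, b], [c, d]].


[s6, s2] = [[0, 0], [7, 0]]
[[s6, s2], s4] = [[14, 0], [0, -14]]
[s5, s3] = [[0, -2], [0, 0]]
[s1, [s5, s3]] = [[2, 2], [0, -2]]
[[[s6, s2], s4], [s1, [s5, s3]]] = [[0, 56], [0, 0]]

[[0, 56], [0, 0]]


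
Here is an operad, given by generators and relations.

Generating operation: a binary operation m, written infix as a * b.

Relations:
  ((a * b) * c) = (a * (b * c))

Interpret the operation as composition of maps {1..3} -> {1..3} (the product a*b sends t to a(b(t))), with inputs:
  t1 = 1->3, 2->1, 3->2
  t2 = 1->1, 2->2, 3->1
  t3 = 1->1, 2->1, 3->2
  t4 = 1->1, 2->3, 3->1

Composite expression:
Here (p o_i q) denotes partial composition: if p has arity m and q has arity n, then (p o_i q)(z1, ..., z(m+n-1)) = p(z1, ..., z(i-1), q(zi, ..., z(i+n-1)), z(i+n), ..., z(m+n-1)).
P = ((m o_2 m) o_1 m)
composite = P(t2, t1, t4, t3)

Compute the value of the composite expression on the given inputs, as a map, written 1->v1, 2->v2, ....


(t2 * t1) = 1->1, 2->1, 3->2
(t4 * t3) = 1->1, 2->1, 3->3
((t2 * t1) * (t4 * t3)) = 1->1, 2->1, 3->2

1->1, 2->1, 3->2


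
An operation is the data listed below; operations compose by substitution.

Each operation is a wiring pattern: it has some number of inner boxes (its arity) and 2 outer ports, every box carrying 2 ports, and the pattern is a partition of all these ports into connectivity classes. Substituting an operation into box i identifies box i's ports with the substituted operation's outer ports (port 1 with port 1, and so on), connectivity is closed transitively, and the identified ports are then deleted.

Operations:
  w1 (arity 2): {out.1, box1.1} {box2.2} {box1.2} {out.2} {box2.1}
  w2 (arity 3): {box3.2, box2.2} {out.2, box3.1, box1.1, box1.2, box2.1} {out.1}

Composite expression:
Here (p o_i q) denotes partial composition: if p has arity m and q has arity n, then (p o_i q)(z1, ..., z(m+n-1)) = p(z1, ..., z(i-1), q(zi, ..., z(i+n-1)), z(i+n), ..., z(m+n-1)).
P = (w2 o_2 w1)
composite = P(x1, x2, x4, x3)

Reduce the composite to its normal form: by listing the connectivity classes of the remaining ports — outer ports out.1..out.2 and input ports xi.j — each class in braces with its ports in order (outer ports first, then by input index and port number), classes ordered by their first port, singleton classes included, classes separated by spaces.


{out.1} {out.2, x1.1, x1.2, x2.1, x3.1} {x2.2} {x3.2} {x4.1} {x4.2}

Connectivity passes through glued w2-boundaries; trace each wire chain.
the subtree at w1 composes to {out.1, x2.1} {out.2} {x2.2} {x4.1} {x4.2} on (x2, x4); out.j = own outer ports
the subtree at w2 composes to {out.1} {out.2, x1.1, x1.2, x2.1, x3.1} {x2.2} {x3.2} {x4.1} {x4.2} on (x1, x2, x4, x3); out.j = own outer ports


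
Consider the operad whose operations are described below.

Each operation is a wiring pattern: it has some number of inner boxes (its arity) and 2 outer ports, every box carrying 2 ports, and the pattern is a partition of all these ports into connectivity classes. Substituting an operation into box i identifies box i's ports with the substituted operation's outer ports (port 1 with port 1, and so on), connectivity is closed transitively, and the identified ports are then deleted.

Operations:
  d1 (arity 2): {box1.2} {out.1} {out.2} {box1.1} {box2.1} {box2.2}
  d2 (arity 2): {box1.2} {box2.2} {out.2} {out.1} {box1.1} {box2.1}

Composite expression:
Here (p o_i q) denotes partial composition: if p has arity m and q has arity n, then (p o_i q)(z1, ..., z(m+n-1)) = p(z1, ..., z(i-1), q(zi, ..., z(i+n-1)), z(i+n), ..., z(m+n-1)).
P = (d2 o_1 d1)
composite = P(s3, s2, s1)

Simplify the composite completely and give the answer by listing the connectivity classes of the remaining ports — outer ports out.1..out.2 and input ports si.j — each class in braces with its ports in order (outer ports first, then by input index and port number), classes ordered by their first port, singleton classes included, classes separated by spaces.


Treat the ports identified at d2 as solder joints: merge, then drop.
through d1, on inputs (s3, s2): {out.1} {out.2} {s2.1} {s2.2} {s3.1} {s3.2} (out.j = stage outer ports)
through d2, on inputs (s3, s2, s1): {out.1} {out.2} {s1.1} {s1.2} {s2.1} {s2.2} {s3.1} {s3.2} (out.j = stage outer ports)

{out.1} {out.2} {s1.1} {s1.2} {s2.1} {s2.2} {s3.1} {s3.2}


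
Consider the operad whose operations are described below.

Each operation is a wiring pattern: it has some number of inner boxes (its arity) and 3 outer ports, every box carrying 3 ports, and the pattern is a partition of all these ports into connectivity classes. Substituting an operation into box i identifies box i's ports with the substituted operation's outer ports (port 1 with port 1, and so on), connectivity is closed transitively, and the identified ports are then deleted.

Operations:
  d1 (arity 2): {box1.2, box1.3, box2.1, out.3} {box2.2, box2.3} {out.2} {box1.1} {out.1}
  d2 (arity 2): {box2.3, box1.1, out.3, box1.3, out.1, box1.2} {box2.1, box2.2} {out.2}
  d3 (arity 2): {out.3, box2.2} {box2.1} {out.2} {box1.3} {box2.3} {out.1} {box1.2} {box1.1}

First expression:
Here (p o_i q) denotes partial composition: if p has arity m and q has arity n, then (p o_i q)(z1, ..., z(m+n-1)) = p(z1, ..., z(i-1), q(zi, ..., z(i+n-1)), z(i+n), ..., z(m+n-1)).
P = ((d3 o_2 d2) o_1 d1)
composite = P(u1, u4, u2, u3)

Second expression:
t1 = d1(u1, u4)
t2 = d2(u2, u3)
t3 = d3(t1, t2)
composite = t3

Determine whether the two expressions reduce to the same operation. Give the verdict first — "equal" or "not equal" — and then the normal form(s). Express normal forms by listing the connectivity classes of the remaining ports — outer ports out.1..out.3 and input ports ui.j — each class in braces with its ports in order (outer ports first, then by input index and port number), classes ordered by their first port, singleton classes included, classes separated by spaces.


equal; the common form is {out.1} {out.2} {out.3} {u1.1} {u1.2, u1.3, u4.1} {u2.1, u2.2, u2.3, u3.3} {u3.1, u3.2} {u4.2, u4.3}

The first composite normalizes to {out.1} {out.2} {out.3} {u1.1} {u1.2, u1.3, u4.1} {u2.1, u2.2, u2.3, u3.3} {u3.1, u3.2} {u4.2, u4.3}
The second composite normalizes to {out.1} {out.2} {out.3} {u1.1} {u1.2, u1.3, u4.1} {u2.1, u2.2, u2.3, u3.3} {u3.1, u3.2} {u4.2, u4.3}
Identical normal forms: equal.


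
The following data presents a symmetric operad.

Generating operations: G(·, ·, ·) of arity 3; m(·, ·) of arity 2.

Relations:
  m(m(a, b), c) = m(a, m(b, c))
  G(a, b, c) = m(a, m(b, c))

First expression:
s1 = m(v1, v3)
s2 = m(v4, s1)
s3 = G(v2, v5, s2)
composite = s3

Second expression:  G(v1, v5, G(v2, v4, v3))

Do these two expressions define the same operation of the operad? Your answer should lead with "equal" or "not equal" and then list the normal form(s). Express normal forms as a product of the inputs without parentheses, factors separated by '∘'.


not equal — first v2 ∘ v5 ∘ v4 ∘ v1 ∘ v3, second v1 ∘ v5 ∘ v2 ∘ v4 ∘ v3

The first expression, normalized: v2 ∘ v5 ∘ v4 ∘ v1 ∘ v3
The second expression, normalized: v1 ∘ v5 ∘ v2 ∘ v4 ∘ v3
No match — not equal.


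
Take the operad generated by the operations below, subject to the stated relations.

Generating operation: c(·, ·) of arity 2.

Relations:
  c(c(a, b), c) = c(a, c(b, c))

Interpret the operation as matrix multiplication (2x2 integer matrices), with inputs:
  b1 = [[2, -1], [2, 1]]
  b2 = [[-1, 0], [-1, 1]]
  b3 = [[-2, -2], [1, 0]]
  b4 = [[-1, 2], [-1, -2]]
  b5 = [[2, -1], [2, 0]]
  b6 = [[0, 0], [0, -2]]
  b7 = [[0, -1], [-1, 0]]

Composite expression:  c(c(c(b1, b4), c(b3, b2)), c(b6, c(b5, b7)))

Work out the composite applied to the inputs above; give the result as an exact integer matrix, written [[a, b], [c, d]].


[[0, 8], [0, 24]]

c(b1, b4) = [[-1, 6], [-3, 2]]
c(b3, b2) = [[4, -2], [-1, 0]]
c(c(b1, b4), c(b3, b2)) = [[-10, 2], [-14, 6]]
c(b5, b7) = [[1, -2], [0, -2]]
c(b6, c(b5, b7)) = [[0, 0], [0, 4]]
c(c(c(b1, b4), c(b3, b2)), c(b6, c(b5, b7))) = [[0, 8], [0, 24]]


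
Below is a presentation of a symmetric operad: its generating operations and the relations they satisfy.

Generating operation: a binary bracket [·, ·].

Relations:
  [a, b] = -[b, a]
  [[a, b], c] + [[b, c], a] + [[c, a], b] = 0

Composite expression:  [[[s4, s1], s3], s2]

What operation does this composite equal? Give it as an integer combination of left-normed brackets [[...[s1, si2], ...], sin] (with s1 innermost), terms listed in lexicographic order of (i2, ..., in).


-[[[s1, s4], s3], s2]


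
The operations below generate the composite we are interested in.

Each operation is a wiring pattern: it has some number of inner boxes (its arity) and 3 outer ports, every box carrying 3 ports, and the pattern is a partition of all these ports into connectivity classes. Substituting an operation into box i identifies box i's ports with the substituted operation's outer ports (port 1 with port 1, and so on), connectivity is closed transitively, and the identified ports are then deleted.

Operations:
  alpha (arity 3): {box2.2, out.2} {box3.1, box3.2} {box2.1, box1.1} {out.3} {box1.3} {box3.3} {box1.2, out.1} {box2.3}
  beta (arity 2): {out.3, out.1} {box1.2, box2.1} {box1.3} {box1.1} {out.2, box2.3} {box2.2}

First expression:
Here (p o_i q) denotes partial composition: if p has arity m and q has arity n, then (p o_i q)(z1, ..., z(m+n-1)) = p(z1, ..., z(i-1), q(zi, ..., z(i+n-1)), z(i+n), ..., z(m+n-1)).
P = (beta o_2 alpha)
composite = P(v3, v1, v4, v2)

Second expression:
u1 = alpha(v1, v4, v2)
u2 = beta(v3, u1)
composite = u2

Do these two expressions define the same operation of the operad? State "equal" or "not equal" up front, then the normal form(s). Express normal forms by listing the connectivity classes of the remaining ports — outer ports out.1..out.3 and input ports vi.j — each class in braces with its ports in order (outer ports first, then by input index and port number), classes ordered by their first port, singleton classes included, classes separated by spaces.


equal; the common form is {out.1, out.3} {out.2} {v1.1, v4.1} {v1.2, v3.2} {v1.3} {v2.1, v2.2} {v2.3} {v3.1} {v3.3} {v4.2} {v4.3}

Normal form of the first expression: {out.1, out.3} {out.2} {v1.1, v4.1} {v1.2, v3.2} {v1.3} {v2.1, v2.2} {v2.3} {v3.1} {v3.3} {v4.2} {v4.3}
Normal form of the second expression: {out.1, out.3} {out.2} {v1.1, v4.1} {v1.2, v3.2} {v1.3} {v2.1, v2.2} {v2.3} {v3.1} {v3.3} {v4.2} {v4.3}
One common form — equal.


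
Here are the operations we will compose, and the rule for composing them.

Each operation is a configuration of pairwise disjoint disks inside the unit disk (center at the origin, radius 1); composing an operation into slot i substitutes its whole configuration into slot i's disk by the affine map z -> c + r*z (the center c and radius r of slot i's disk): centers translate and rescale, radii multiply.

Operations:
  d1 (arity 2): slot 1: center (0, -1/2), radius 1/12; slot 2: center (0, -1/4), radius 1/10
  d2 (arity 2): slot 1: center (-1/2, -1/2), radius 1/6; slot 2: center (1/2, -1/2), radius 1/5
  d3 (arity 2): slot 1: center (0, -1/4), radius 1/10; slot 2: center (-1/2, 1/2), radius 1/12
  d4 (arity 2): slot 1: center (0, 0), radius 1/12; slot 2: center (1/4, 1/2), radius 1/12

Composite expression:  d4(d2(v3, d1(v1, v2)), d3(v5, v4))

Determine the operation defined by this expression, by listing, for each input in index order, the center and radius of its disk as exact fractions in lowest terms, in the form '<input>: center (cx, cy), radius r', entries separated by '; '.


v1: center (1/24, -1/20), radius 1/720; v2: center (1/24, -11/240), radius 1/600; v3: center (-1/24, -1/24), radius 1/72; v4: center (5/24, 13/24), radius 1/144; v5: center (1/4, 23/48), radius 1/120

Nesting under d4 composes maps z -> c + r*z down each v-path.
input v3: composing its 2 substitution steps yields center (-1/24, -1/24), radius 1/72
input v1: composing its 3 substitution steps yields center (1/24, -1/20), radius 1/720
input v2: composing its 3 substitution steps yields center (1/24, -11/240), radius 1/600
input v5: composing its 2 substitution steps yields center (1/4, 23/48), radius 1/120
input v4: composing its 2 substitution steps yields center (5/24, 13/24), radius 1/144


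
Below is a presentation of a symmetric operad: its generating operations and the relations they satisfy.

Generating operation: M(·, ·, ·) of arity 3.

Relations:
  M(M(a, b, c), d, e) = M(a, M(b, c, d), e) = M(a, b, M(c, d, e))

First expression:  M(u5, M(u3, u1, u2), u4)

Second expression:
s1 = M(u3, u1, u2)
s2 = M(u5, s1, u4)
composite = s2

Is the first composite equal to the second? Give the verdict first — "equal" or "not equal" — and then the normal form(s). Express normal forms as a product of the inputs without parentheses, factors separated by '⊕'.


equal; both compose to u5 ⊕ u3 ⊕ u1 ⊕ u2 ⊕ u4

Reducing the first expression gives u5 ⊕ u3 ⊕ u1 ⊕ u2 ⊕ u4
Reducing the second expression gives u5 ⊕ u3 ⊕ u1 ⊕ u2 ⊕ u4
Same normal form: equal.


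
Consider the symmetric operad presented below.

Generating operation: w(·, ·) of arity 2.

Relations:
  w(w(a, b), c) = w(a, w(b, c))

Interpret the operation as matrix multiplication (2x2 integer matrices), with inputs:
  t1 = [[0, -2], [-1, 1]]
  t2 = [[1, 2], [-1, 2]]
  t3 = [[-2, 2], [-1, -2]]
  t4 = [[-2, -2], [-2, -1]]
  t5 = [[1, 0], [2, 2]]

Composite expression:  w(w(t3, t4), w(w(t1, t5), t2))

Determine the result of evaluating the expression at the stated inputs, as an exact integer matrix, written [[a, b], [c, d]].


[[-2, 12], [-4, -72]]

w(t3, t4) = [[0, 2], [6, 4]]
w(t1, t5) = [[-4, -4], [1, 2]]
w(w(t1, t5), t2) = [[0, -16], [-1, 6]]
w(w(t3, t4), w(w(t1, t5), t2)) = [[-2, 12], [-4, -72]]


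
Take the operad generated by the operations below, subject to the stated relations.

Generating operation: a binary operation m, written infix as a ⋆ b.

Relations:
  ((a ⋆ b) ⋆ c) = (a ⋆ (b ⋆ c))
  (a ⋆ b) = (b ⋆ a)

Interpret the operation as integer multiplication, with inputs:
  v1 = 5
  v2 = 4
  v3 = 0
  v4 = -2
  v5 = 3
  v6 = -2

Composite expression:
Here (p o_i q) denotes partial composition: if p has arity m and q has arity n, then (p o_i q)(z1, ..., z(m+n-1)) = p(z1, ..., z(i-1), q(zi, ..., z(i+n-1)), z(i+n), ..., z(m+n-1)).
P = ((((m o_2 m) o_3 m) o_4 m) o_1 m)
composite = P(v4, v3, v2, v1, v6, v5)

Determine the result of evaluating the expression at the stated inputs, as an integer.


0

(v4 ⋆ v3) = 0
(v6 ⋆ v5) = -6
(v1 ⋆ (v6 ⋆ v5)) = -30
(v2 ⋆ (v1 ⋆ (v6 ⋆ v5))) = -120
((v4 ⋆ v3) ⋆ (v2 ⋆ (v1 ⋆ (v6 ⋆ v5)))) = 0


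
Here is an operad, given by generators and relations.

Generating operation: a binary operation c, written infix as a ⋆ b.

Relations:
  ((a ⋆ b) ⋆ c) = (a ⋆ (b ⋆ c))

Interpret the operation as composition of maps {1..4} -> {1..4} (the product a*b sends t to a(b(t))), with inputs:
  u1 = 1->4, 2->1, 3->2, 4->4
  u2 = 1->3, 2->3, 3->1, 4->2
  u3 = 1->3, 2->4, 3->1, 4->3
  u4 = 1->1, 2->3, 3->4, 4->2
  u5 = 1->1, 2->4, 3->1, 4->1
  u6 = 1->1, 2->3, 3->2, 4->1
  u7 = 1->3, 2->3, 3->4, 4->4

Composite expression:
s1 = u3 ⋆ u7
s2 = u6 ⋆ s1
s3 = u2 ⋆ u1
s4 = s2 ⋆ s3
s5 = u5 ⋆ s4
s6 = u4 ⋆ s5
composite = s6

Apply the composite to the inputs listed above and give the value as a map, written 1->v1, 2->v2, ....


(u3 ⋆ u7) = 1->1, 2->1, 3->3, 4->3
(u6 ⋆ (u3 ⋆ u7)) = 1->1, 2->1, 3->2, 4->2
(u2 ⋆ u1) = 1->2, 2->3, 3->3, 4->2
((u6 ⋆ (u3 ⋆ u7)) ⋆ (u2 ⋆ u1)) = 1->1, 2->2, 3->2, 4->1
(u5 ⋆ ((u6 ⋆ (u3 ⋆ u7)) ⋆ (u2 ⋆ u1))) = 1->1, 2->4, 3->4, 4->1
(u4 ⋆ (u5 ⋆ ((u6 ⋆ (u3 ⋆ u7)) ⋆ (u2 ⋆ u1)))) = 1->1, 2->2, 3->2, 4->1

1->1, 2->2, 3->2, 4->1


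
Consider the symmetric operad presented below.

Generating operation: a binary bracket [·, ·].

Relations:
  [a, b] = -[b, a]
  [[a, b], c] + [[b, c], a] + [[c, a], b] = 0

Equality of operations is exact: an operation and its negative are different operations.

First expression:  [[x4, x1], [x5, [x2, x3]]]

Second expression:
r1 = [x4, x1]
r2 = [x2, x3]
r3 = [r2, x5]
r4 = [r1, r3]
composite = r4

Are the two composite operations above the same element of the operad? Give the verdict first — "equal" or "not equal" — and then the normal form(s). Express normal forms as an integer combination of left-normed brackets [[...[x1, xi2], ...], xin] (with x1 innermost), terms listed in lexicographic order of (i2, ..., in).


not equal: they reduce to [[[[x1, x4], x2], x3], x5] - [[[[x1, x4], x3], x2], x5] - [[[[x1, x4], x5], x2], x3] + [[[[x1, x4], x5], x3], x2] and -[[[[x1, x4], x2], x3], x5] + [[[[x1, x4], x3], x2], x5] + [[[[x1, x4], x5], x2], x3] - [[[[x1, x4], x5], x3], x2]


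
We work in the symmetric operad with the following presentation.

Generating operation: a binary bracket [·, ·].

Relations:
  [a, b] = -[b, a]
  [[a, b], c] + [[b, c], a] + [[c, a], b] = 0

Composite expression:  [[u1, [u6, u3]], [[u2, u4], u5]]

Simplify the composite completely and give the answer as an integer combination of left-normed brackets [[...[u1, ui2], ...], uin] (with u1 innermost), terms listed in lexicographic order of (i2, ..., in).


-[[[[[u1, u3], u6], u2], u4], u5] + [[[[[u1, u3], u6], u4], u2], u5] + [[[[[u1, u3], u6], u5], u2], u4] - [[[[[u1, u3], u6], u5], u4], u2] + [[[[[u1, u6], u3], u2], u4], u5] - [[[[[u1, u6], u3], u4], u2], u5] - [[[[[u1, u6], u3], u5], u2], u4] + [[[[[u1, u6], u3], u5], u4], u2]

A multilinear Lie element is pinned by u1-initial words (u1 innermost).
Composite bracket: [[u1, [u6, u3]], [[u2, u4], u5]]
The bracket unfolds into 32 signed words via [a, b] = ab - ba (2^5 = 32).
Keep just the words that open with u1:
  the word u1u3u6u2u4u5 carries sign -1 and contributes -[[[[[u1, u3], u6], u2], u4], u5]
  the word u1u3u6u4u2u5 carries sign +1 and contributes +[[[[[u1, u3], u6], u4], u2], u5]
  the word u1u3u6u5u2u4 carries sign +1 and contributes +[[[[[u1, u3], u6], u5], u2], u4]
  the word u1u3u6u5u4u2 carries sign -1 and contributes -[[[[[u1, u3], u6], u5], u4], u2]
  the word u1u6u3u2u4u5 carries sign +1 and contributes +[[[[[u1, u6], u3], u2], u4], u5]
  the word u1u6u3u4u2u5 carries sign -1 and contributes -[[[[[u1, u6], u3], u4], u2], u5]
  the word u1u6u3u5u2u4 carries sign -1 and contributes -[[[[[u1, u6], u3], u5], u2], u4]
  the word u1u6u3u5u4u2 carries sign +1 and contributes +[[[[[u1, u6], u3], u5], u4], u2]
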